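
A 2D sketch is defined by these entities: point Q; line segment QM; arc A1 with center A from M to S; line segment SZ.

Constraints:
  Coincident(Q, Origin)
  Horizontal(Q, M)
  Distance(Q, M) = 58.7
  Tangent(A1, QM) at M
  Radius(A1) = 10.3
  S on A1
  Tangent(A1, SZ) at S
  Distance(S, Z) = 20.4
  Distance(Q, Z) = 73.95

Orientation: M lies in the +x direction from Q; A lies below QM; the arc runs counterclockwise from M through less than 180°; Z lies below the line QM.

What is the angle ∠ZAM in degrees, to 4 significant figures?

159.2°

Q is at the origin; QM is horizontal with |QM| = 58.7 and M on the +x side, so M = (58.70, 0.000). Since A1 is tangent to QM there, AM ⟂ QM, so A = M + (0, -10.3) = (58.70, -10.30). Since AS ⟂ SZ (tangency), |AZ| = √(10.3² + 20.4²) = 22.85 regardless of where S sits on A1. So Z lies on both circle(Q, 73.95) and circle(A, 22.85); the below-QM intersection is Z = (66.83, -31.66). S is the foot of the tangent from Z: S = (51.76, -17.91).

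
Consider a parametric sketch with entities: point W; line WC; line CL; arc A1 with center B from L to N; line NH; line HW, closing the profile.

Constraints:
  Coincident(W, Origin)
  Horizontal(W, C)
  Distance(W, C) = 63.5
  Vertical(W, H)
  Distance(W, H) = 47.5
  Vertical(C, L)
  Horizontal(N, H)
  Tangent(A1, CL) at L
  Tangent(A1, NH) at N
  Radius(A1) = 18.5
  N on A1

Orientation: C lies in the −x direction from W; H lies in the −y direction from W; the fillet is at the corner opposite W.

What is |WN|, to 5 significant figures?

65.431

W is at the origin; W and C share the same y with |WC| = 63.5 and C on the −x side, so C = (-63.500, 0.0000). W and H share the same x with |WH| = 47.5 and H on the −y side, so H = (0.0000, -47.500). The virtual corner opposite W is at (-63.500, -47.500). Since A1 is tangent to CL there, BL ⟂ CL and A1 meets NH tangentially, so BN is at right angles to NH, with radius 18.5, so the center B sits 18.5 in from both sides at B = (-45.000, -29.000). That places the tangent points at L = (-63.500, -29.000) on CL and N = (-45.000, -47.500) on NH. Then |WN| = |N − W| = 65.431.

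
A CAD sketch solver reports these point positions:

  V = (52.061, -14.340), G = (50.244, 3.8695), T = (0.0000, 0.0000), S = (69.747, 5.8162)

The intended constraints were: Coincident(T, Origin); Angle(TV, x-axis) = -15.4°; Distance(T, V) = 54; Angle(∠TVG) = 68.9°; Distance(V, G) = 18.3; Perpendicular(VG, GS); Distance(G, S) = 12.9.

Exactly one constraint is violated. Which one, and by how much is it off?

Distance(G, S) = 12.9 — off by 6.70.

T = (0.00, 0.00) ✓; TV at -15.40° ✓; |TV| = 54.00 ✓; ∠TVG = 68.90° ✓; |VG| = 18.30 ✓; ∠(VG, GS) = 90.00° ✓; |GS| = 19.60 ✗.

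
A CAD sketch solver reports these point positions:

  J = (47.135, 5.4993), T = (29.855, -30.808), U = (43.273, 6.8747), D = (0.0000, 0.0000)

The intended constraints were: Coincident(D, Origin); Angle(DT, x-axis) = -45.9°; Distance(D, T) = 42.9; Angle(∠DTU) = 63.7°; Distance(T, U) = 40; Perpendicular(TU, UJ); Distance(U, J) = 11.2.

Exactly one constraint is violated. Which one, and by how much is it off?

Distance(U, J) = 11.2 — off by 7.10.

D = (0.00, 0.00) ✓; DT at -45.90° ✓; |DT| = 42.90 ✓; ∠DTU = 63.70° ✓; |TU| = 40.00 ✓; ∠(TU, UJ) = 90.00° ✓; |UJ| = 4.100 ✗.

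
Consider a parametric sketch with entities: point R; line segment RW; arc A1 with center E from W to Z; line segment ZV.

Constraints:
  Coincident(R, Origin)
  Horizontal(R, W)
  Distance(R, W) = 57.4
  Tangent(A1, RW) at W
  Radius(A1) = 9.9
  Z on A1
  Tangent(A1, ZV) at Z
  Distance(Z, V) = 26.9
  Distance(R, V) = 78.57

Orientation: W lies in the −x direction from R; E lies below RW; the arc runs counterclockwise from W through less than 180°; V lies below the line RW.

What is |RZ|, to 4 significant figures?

67.83

Checks: |EZ| = 9.900 ✓; ∠(EZ, ZV) = 90.00° ✓; |ZV| = 26.90 ✓; |RV| = 78.57 ✓.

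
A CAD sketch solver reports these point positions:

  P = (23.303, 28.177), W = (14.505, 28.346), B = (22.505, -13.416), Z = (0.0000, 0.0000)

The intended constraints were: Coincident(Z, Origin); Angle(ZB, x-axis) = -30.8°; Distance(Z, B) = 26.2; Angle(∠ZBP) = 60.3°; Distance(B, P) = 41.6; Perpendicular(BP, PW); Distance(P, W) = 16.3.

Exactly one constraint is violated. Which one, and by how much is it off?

Distance(P, W) = 16.3 — off by 7.50.

Z = (0.00, 0.00) ✓; ZB at -30.80° ✓; |ZB| = 26.20 ✓; ∠ZBP = 60.30° ✓; |BP| = 41.60 ✓; ∠(BP, PW) = 90.00° ✓; |PW| = 8.800 ✗.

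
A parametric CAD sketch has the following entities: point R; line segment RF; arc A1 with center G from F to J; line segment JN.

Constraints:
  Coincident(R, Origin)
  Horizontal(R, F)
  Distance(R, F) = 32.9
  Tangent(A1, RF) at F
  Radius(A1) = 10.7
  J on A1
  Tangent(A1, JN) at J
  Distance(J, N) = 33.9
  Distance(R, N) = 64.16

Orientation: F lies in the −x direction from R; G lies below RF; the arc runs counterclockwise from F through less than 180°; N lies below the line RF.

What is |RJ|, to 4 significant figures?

44.54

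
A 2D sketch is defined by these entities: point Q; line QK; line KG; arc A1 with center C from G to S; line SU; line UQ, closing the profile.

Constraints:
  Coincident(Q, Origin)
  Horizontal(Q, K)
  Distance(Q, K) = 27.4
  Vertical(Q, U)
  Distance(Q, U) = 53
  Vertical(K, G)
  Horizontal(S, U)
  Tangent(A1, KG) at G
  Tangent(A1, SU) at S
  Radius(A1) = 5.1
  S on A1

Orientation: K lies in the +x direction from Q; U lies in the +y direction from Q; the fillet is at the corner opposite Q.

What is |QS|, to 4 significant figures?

57.50

The virtual corner opposite Q is at (27.40, 53.00). The tangent condition forces CG to be normal to KG and A1 meets SU tangentially, so CS is at right angles to SU, with radius 5.1, so the center C sits 5.1 in from both sides at C = (22.30, 47.90). That places the tangent points at G = (27.40, 47.90) on KG and S = (22.30, 53.00) on SU. Then |QS| = |S − Q| = 57.50.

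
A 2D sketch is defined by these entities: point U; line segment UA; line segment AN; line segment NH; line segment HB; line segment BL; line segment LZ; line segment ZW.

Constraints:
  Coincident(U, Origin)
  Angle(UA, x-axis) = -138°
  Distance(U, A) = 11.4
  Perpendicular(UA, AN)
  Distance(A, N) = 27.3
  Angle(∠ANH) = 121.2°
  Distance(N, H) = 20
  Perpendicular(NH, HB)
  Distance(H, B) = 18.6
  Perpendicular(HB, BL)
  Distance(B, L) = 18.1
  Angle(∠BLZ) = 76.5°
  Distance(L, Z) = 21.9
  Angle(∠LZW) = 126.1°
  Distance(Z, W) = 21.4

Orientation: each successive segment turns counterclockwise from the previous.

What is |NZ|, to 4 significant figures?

7.512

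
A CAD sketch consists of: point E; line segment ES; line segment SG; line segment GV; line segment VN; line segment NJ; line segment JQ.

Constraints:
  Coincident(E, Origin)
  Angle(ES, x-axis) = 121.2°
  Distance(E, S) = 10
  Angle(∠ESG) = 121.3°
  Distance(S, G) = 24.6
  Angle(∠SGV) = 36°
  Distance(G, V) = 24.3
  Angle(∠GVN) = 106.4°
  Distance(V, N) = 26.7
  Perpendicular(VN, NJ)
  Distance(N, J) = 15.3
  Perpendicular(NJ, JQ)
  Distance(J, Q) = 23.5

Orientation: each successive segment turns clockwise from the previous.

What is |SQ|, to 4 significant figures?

11.74

E is at the origin; ES runs at 121.2° with length 10.0, so S = (-5.180, 8.554). ∠ESG = 121.3° gives SG at 62.50° from the x-axis; with |SG| = 24.6, G = (6.179, 30.37). ∠SGV = 36.0° gives GV at -81.50° from the x-axis; with |GV| = 24.3, V = (9.771, 6.341). ∠GVN = 106.4° gives VN at -155.1° from the x-axis; with |VN| = 26.7, N = (-14.45, -4.901). The perpendicularity gives NJ at right angles to VN, so NJ runs at 114.9°; with |NJ| = 15.3, J = (-20.89, 8.977). NJ is perpendicular to JQ, so JQ runs at 24.90°; with |JQ| = 23.5, Q = (0.4261, 18.87). Then |SQ| = |Q − S| = 11.74.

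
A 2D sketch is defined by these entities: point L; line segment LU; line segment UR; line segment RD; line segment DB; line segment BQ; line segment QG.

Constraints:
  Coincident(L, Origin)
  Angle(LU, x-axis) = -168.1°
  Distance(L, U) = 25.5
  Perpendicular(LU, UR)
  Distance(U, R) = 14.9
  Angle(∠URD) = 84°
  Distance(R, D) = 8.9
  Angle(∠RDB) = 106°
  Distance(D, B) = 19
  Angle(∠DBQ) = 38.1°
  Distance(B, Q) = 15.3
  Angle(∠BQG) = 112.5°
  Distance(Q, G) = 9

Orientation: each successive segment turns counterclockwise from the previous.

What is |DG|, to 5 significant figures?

5.0992

L is at the origin; LU runs at -168.1° with length 25.5, so U = (-24.952, -5.2582). LU ⟂ UR, so UR runs at -78.100°; with |UR| = 14.9, R = (-21.880, -19.838). ∠URD = 84.0° gives RD at 17.900° from the x-axis; with |RD| = 8.9, D = (-13.410, -17.103). ∠RDB = 106.0° gives DB at 91.900° from the x-axis; with |DB| = 19.0, B = (-14.040, 1.8870). ∠DBQ = 38.1° gives BQ at -126.20° from the x-axis; with |BQ| = 15.3, Q = (-23.077, -10.459). ∠BQG = 112.5° gives QG at -58.700° from the x-axis; with |QG| = 9.0, G = (-18.401, -18.150). Then |DG| = |G − D| = 5.0992.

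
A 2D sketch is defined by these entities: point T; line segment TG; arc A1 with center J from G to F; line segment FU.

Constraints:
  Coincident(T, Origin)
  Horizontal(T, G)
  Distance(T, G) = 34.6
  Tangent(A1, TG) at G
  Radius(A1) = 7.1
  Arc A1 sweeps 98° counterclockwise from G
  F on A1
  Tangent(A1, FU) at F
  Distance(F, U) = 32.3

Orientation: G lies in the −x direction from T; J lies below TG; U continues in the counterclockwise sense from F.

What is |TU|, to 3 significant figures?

54.6

T is at the origin; TG is horizontal with |TG| = 34.6 and G on the −x side, so G = (-34.6, 0.00). Tangency of A1 to TG means the radius JG is perpendicular to TG, so J = G + (0, -7.1) = (-34.6, -7.10). On A1, G sits at bearing 90° from J; a 98° counterclockwise sweep puts F at bearing 188°, so F = J + 7.1·(cos 188°, sin 188°) = (-41.6, -8.09). The tangent condition forces JF to be normal to FU, so FU runs along (−sin 188°, cos 188°); with |FU| = 32.3, U = (-37.1, -40.1). Then |TU| = |U − T| = 54.6.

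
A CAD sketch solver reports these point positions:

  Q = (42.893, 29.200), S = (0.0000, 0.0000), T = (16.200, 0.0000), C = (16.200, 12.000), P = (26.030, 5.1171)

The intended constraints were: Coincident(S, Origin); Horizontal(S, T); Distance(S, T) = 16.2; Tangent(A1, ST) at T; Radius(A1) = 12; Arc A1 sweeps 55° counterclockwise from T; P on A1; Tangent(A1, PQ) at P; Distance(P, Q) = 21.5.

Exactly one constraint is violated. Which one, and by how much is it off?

Distance(P, Q) = 21.5 — off by 7.90.

S = (0.00, 0.00) ✓; S.y = 0.00, T.y = 0.00 ✓; |ST| = 16.20 ✓; ∠(CT, TS) = 90.00° ✓; |CT| = 12.00 ✓; bearing(C→P) − bearing(C→T) = 55.00° ✓; |CP| = 12.00 ✓; ∠(CP, PQ) = 90.00° ✓; |PQ| = 29.40 ✗.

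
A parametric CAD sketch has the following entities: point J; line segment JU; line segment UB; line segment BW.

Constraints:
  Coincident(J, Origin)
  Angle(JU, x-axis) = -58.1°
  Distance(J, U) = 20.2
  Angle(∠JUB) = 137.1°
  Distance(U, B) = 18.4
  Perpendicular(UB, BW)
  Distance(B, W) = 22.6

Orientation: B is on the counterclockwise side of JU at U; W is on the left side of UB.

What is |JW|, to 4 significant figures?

34.36

J is at the origin; JU runs at -58.1° with length 20.2, so U = 20.2·(cos -58.1°, sin -58.1°) = (10.67, -17.15). ∠JUB = 137.1°, so UB runs at -58.1° + (180° − 137.1°) = -15.20° from the x-axis; with |UB| = 18.4, B = U + 18.4·(cos -15.20°, sin -15.20°) = (28.43, -21.97). The perpendicularity gives BW at right angles to UB; with |BW| = 22.6 on the left of UB, W = B + 22.6·(0.2622, 0.9650) = (34.36, -0.1641). Then |JW| = |W − J| = 34.36.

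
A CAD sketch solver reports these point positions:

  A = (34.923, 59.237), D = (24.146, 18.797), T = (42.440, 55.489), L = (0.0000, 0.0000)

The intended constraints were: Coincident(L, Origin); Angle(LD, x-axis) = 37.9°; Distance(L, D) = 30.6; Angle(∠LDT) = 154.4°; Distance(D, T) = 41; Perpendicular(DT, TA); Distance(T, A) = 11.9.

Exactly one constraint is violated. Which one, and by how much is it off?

Distance(T, A) = 11.9 — off by 3.50.

L = (0.00, 0.00) ✓; LD at 37.90° ✓; |LD| = 30.60 ✓; ∠LDT = 154.4° ✓; |DT| = 41.00 ✓; ∠(DT, TA) = 90.00° ✓; |TA| = 8.400 ✗.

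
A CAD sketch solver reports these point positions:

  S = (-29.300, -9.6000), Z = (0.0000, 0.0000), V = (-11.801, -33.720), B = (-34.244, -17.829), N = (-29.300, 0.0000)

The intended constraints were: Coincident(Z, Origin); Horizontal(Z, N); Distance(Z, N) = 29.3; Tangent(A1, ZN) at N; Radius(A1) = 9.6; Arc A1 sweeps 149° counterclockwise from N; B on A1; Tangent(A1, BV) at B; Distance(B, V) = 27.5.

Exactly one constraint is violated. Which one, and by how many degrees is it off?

Tangent(A1, BV) at B — off by 4.30°.

Z = (0.00, 0.00) ✓; Z.y = 0.00, N.y = 0.00 ✓; |ZN| = 29.30 ✓; ∠(SN, NZ) = 90.00° ✓; |SN| = 9.600 ✓; bearing(S→B) − bearing(S→N) = 149.0° ✓; |SB| = 9.600 ✓; ∠(SB, BV) = 94.30° ✗; |BV| = 27.50 ✓.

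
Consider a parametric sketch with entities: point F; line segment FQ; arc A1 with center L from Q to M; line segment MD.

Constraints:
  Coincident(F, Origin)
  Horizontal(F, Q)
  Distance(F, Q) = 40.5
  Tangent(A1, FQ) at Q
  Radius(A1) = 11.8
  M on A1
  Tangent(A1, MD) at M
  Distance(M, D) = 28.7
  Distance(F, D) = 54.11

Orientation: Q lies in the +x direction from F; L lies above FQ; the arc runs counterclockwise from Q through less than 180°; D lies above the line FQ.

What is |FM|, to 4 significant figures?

53.52

F is at the origin; F and Q share the same y with |FQ| = 40.5 and Q on the +x side, so Q = (40.50, 0.000). The tangent condition forces LQ to be normal to FQ, so L = Q + (0, 11.8) = (40.50, 11.80). Since LM ⟂ MD (tangency), |LD| = √(11.8² + 28.7²) = 31.03 regardless of where M sits on A1. So D lies on both circle(F, 54.11) and circle(L, 31.03); the above-FQ intersection is D = (33.95, 42.13). M is the foot of the tangent from D: M = (50.22, 18.49).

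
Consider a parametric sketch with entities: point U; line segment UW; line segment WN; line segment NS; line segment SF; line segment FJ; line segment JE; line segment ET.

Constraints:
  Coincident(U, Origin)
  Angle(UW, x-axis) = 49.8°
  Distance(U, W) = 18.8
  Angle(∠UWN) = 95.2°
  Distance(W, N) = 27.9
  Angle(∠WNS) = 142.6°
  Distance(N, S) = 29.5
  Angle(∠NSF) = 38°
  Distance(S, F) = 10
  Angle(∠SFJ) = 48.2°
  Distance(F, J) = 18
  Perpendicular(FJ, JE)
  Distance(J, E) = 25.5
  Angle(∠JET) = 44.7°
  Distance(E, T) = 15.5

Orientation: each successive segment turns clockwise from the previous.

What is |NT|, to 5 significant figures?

36.541

U is at the origin; UW runs at 49.8° with length 18.8, so W = (12.135, 14.359). ∠UWN = 95.2° gives WN at -35.000° from the x-axis; with |WN| = 27.9, N = (34.989, -1.6434). ∠WNS = 142.6° gives NS at -72.400° from the x-axis; with |NS| = 29.5, S = (43.909, -29.763). ∠NSF = 38.0° gives SF at 145.60° from the x-axis; with |SF| = 10.0, F = (35.658, -24.113). ∠SFJ = 48.2° gives FJ at 13.800° from the x-axis; with |FJ| = 18.0, J = (53.138, -19.819). FJ is perpendicular to JE, so JE runs at -76.200°; with |JE| = 25.5, E = (59.221, -44.583). ∠JET = 44.7° gives ET at 148.50° from the x-axis; with |ET| = 15.5, T = (46.005, -36.484). Then |NT| = |T − N| = 36.541.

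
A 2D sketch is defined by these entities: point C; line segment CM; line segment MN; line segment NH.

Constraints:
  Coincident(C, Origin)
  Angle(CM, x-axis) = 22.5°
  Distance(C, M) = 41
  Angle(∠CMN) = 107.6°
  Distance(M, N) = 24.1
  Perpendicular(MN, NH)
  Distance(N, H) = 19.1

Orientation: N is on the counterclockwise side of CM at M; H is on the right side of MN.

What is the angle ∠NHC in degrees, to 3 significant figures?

32.1°

∠CMN = 107.6°, so MN runs at 22.5° + (180° − 107.6°) = 94.9° from the x-axis; with |MN| = 24.1, N = M + 24.1·(cos 94.9°, sin 94.9°) = (35.8, 39.7). The perpendicularity gives NH at right angles to MN; with |NH| = 19.1 on the right of MN, H = N + 19.1·(0.996, 0.0854) = (54.9, 41.3). Then cos ∠NHC = HN·HC / (|HN||HC|), giving 32.1°.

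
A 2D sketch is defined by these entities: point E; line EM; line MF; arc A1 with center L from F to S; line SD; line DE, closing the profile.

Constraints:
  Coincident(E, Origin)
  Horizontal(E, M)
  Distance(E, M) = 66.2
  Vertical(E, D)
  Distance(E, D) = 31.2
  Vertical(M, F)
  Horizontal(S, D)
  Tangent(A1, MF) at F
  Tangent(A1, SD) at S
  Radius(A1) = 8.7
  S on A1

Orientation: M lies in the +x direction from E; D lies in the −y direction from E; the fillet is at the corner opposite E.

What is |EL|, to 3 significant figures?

61.7

E is at the origin; EM is horizontal with |EM| = 66.2 and M on the +x side, so M = (66.2, 0.00). E and D share the same x with |ED| = 31.2 and D on the −y side, so D = (0.00, -31.2). The virtual corner opposite E is at (66.2, -31.2). The tangent condition forces LF to be normal to MF and A1 meets SD tangentially, so LS is at right angles to SD, with radius 8.7, so the center L sits 8.7 in from both sides at L = (57.5, -22.5). Then |EL| = |L − E| = 61.7.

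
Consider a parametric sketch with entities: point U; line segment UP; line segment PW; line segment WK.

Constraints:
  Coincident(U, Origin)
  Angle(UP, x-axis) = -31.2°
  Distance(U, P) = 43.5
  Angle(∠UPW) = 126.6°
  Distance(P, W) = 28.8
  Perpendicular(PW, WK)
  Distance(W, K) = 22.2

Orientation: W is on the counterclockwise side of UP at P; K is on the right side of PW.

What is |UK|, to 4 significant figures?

79.11

U is at the origin; UP runs at -31.2° with length 43.5, so P = 43.5·(cos -31.2°, sin -31.2°) = (37.21, -22.53). ∠UPW = 126.6°, so PW runs at -31.2° + (180° − 126.6°) = 22.20° from the x-axis; with |PW| = 28.8, W = P + 28.8·(cos 22.20°, sin 22.20°) = (63.87, -11.65). PW ⟂ WK; with |WK| = 22.2 on the right of PW, K = W + 22.2·(0.3778, -0.9259) = (72.26, -32.21). Then |UK| = |K − U| = 79.11.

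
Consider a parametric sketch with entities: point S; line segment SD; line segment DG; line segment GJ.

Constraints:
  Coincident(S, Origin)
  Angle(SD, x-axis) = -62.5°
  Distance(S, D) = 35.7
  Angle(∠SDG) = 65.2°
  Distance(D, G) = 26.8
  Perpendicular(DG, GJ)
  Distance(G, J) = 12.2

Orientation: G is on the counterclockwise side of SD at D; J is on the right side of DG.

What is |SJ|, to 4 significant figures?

46.15

S is at the origin; SD runs at -62.5° with length 35.7, so D = 35.7·(cos -62.5°, sin -62.5°) = (16.48, -31.67). ∠SDG = 65.2°, so DG runs at -62.5° + (180° − 65.2°) = 52.30° from the x-axis; with |DG| = 26.8, G = D + 26.8·(cos 52.30°, sin 52.30°) = (32.87, -10.46). DG is perpendicular to GJ; with |GJ| = 12.2 on the right of DG, J = G + 12.2·(0.7912, -0.6115) = (42.53, -17.92). Then |SJ| = |J − S| = 46.15.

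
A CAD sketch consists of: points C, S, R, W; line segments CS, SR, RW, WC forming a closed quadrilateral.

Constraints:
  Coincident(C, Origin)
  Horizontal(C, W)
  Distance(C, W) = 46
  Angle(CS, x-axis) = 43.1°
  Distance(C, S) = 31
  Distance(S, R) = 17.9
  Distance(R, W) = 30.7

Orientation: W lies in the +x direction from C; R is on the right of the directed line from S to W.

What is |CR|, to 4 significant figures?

16.35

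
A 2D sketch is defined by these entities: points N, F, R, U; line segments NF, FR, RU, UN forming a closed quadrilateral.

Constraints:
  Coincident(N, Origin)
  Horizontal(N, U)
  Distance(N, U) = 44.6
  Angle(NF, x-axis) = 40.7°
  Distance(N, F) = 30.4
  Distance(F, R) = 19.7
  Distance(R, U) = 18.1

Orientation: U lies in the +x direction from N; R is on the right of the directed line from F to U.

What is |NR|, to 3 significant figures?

26.5

Checks: |FR| = 19.70 ✓; |RU| = 18.10 ✓.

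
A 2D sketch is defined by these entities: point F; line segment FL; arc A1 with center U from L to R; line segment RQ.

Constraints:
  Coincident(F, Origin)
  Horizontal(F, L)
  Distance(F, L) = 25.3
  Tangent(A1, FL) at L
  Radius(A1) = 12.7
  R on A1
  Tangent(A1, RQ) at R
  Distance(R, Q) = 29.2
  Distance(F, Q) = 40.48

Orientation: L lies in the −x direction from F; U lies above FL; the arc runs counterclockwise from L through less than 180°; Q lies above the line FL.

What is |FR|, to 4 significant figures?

16.68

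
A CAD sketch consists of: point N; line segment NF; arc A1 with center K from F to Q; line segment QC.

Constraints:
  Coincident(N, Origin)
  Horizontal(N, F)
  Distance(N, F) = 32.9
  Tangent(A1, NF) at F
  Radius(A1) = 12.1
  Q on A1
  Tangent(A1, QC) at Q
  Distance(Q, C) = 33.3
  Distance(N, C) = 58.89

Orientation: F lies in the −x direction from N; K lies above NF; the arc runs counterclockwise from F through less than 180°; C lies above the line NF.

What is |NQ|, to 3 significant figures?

27.5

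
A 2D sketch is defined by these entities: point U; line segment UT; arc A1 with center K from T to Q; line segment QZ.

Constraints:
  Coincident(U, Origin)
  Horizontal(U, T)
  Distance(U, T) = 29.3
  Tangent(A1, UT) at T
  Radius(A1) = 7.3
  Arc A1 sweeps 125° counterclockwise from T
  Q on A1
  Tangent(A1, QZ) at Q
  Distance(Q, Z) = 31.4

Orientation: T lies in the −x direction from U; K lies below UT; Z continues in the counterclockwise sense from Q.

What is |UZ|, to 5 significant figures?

41.021

U is at the origin; U and T share the same y with |UT| = 29.3 and T on the −x side, so T = (-29.300, 0.0000). The tangent condition forces KT to be normal to UT, so K = T + (0, -7.3) = (-29.300, -7.3000). On A1, T sits at bearing 90° from K; a 125° counterclockwise sweep puts Q at bearing 215°, so Q = K + 7.3·(cos 215°, sin 215°) = (-35.280, -11.487). A1 meets QZ tangentially, so KQ is at right angles to QZ, so QZ runs along (−sin 215°, cos 215°); with |QZ| = 31.4, Z = (-17.270, -37.208). Then |UZ| = |Z − U| = 41.021.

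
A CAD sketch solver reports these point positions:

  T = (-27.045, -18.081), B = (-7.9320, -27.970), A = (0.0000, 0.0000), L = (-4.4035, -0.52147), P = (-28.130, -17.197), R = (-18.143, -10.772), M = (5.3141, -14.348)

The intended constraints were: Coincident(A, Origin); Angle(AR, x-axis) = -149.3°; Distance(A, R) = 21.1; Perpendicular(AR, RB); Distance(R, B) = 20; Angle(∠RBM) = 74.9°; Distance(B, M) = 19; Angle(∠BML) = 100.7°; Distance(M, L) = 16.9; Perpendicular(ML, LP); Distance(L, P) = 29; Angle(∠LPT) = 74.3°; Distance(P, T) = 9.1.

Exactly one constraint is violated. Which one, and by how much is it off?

Distance(P, T) = 9.1 — off by 7.70.

A = (0.00, 0.00) ✓; AR at -149.3° ✓; |AR| = 21.10 ✓; ∠(AR, RB) = 90.00° ✓; |RB| = 20.00 ✓; ∠RBM = 74.90° ✓; |BM| = 19.00 ✓; ∠BML = 100.7° ✓; |ML| = 16.90 ✓; ∠(ML, LP) = 90.00° ✓; |LP| = 29.00 ✓; ∠LPT = 74.27° ✓; |PT| = 1.400 ✗.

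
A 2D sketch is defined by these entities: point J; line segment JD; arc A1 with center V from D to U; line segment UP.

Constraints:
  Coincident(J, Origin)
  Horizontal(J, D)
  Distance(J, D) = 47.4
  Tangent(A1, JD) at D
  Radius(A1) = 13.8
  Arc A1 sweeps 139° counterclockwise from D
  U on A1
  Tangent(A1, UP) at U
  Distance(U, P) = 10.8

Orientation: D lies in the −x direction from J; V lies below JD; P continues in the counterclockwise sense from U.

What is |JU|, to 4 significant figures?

61.43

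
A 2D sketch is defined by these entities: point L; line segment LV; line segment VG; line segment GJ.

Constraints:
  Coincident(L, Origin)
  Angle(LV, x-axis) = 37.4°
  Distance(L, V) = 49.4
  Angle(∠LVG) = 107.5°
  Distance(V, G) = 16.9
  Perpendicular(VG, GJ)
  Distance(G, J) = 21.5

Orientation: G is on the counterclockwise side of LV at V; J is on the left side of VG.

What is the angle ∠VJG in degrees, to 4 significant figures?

38.17°

∠LVG = 107.5°, so VG runs at 37.4° + (180° − 107.5°) = 109.9° from the x-axis; with |VG| = 16.9, G = V + 16.9·(cos 109.9°, sin 109.9°) = (33.49, 45.90). The perpendicularity gives GJ at right angles to VG; with |GJ| = 21.5 on the left of VG, J = G + 21.5·(-0.9403, -0.3404) = (13.28, 38.58). Then cos ∠VJG = JV·JG / (|JV||JG|), giving 38.17°.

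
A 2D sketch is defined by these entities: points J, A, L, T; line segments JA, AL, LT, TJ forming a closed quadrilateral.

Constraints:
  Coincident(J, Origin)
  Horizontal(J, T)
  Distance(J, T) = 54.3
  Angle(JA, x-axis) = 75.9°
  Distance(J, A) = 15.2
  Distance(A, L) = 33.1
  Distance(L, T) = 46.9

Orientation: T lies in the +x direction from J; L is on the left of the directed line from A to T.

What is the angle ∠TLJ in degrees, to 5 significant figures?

70.826°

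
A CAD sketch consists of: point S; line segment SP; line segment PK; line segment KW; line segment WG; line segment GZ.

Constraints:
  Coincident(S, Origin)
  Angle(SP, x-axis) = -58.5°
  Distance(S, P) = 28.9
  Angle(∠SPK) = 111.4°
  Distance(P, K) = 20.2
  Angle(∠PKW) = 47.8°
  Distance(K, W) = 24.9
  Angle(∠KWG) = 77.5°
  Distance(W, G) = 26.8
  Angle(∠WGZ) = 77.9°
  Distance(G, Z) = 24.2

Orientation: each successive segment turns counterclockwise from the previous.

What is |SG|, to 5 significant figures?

30.369

S is at the origin; SP runs at -58.5° with length 28.9, so P = (15.100, -24.641). ∠SPK = 111.4° gives PK at 10.100° from the x-axis; with |PK| = 20.2, K = (34.987, -21.099). ∠PKW = 47.8° gives KW at 142.30° from the x-axis; with |KW| = 24.9, W = (15.286, -5.8719). ∠KWG = 77.5° gives WG at -115.20° from the x-axis; with |WG| = 26.8, G = (3.8748, -30.121). Then |SG| = |G − S| = 30.369.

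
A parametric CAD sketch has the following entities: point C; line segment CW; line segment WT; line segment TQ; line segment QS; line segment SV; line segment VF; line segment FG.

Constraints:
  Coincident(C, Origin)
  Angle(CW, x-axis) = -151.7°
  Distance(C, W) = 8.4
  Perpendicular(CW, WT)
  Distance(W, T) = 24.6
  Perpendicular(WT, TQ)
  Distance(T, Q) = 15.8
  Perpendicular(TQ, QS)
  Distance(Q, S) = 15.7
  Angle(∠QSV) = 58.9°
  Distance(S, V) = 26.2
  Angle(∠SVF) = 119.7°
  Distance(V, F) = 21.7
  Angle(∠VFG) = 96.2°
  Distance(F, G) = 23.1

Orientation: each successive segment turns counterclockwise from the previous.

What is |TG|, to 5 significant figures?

27.325

∠SVF = 119.7° gives VF at -60.300° from the x-axis; with |VF| = 21.7, F = (8.1495, -45.729). ∠VFG = 96.2° gives FG at 23.500° from the x-axis; with |FG| = 23.1, G = (29.334, -36.518). Then |TG| = |G − T| = 27.325.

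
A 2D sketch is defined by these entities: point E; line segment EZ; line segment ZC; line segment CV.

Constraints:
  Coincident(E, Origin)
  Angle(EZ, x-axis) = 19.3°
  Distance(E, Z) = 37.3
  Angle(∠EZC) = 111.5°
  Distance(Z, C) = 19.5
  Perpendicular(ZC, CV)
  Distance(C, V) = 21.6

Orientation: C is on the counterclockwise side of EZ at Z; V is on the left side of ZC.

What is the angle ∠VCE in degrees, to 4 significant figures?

43.71°

E is at the origin; EZ runs at 19.3° with length 37.3, so Z = 37.3·(cos 19.3°, sin 19.3°) = (35.20, 12.33). ∠EZC = 111.5°, so ZC runs at 19.3° + (180° − 111.5°) = 87.80° from the x-axis; with |ZC| = 19.5, C = Z + 19.5·(cos 87.80°, sin 87.80°) = (35.95, 31.81). The perpendicularity gives CV at right angles to ZC; with |CV| = 21.6 on the left of ZC, V = C + 21.6·(-0.9993, 0.03839) = (14.37, 32.64). Then cos ∠VCE = CV·CE / (|CV||CE|), giving 43.71°.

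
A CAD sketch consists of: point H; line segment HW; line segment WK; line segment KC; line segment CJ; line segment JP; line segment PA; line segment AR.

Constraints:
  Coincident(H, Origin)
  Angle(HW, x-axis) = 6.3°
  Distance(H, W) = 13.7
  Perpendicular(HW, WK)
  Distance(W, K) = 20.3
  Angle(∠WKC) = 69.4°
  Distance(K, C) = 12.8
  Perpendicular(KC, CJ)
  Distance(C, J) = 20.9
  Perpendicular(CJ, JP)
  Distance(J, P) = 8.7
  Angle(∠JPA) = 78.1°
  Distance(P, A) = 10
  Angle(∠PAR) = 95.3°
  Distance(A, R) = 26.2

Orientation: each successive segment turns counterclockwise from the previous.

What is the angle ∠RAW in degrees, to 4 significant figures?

76.31°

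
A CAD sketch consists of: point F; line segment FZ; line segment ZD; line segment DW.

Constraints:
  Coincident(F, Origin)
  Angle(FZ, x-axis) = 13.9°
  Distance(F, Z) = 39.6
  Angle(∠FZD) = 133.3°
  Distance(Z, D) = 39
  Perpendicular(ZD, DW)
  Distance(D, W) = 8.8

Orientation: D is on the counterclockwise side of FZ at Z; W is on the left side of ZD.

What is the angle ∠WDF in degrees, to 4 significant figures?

66.46°

∠FZD = 133.3°, so ZD runs at 13.9° + (180° − 133.3°) = 60.60° from the x-axis; with |ZD| = 39.0, D = Z + 39.0·(cos 60.60°, sin 60.60°) = (57.59, 43.49). ZD ⟂ DW; with |DW| = 8.8 on the left of ZD, W = D + 8.8·(-0.8712, 0.4909) = (49.92, 47.81). Then cos ∠WDF = DW·DF / (|DW||DF|), giving 66.46°.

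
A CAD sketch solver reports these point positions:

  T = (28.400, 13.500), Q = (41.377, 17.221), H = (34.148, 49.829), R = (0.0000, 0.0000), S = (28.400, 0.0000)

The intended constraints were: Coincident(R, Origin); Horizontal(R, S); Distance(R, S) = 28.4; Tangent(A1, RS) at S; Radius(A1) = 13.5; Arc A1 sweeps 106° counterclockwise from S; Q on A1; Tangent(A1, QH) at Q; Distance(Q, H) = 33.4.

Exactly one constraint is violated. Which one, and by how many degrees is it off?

Tangent(A1, QH) at Q — off by 3.50°.

R = (0.00, 0.00) ✓; R.y = 0.00, S.y = 0.00 ✓; |RS| = 28.40 ✓; ∠(TS, SR) = 90.00° ✓; |TS| = 13.50 ✓; bearing(T→Q) − bearing(T→S) = 106.0° ✓; |TQ| = 13.50 ✓; ∠(TQ, QH) = 93.50° ✗; |QH| = 33.40 ✓.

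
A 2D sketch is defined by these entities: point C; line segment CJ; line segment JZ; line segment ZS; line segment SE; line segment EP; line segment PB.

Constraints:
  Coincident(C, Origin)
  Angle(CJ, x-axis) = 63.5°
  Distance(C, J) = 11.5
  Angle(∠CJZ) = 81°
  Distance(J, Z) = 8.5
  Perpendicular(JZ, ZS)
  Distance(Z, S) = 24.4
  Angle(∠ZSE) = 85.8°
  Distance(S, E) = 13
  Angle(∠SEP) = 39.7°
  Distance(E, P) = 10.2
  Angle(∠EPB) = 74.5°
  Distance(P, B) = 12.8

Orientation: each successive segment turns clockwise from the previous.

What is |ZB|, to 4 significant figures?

29.55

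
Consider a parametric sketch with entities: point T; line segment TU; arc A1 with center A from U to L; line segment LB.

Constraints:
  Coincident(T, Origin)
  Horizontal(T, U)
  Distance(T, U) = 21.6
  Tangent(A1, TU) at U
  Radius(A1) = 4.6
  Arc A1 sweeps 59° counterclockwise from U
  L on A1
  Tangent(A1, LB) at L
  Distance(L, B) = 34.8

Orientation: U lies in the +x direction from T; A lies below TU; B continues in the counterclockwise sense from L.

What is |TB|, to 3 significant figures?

32.1

T is at the origin; T and U share the same y with |TU| = 21.6 and U on the +x side, so U = (21.6, 0.00). Tangency of A1 to TU means the radius AU is perpendicular to TU, so A = U + (0, -4.6) = (21.6, -4.60). On A1, U sits at bearing 90° from A; a 59° counterclockwise sweep puts L at bearing 149°, so L = A + 4.6·(cos 149°, sin 149°) = (17.7, -2.23). Tangency of A1 to LB means the radius AL is perpendicular to LB, so LB runs along (−sin 149°, cos 149°); with |LB| = 34.8, B = (-0.266, -32.1). Then |TB| = |B − T| = 32.1.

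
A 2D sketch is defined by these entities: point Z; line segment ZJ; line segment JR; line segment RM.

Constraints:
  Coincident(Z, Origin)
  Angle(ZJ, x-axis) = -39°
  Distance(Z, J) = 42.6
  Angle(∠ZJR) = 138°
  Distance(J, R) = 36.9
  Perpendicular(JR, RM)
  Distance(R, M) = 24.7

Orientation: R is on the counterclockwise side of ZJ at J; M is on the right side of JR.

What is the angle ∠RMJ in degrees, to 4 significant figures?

56.20°

Z is at the origin; ZJ runs at -39.0° with length 42.6, so J = 42.6·(cos -39.0°, sin -39.0°) = (33.11, -26.81). ∠ZJR = 138.0°, so JR runs at -39.0° + (180° − 138.0°) = 3.000° from the x-axis; with |JR| = 36.9, R = J + 36.9·(cos 3.000°, sin 3.000°) = (69.96, -24.88). The perpendicularity gives RM at right angles to JR; with |RM| = 24.7 on the right of JR, M = R + 24.7·(0.05234, -0.9986) = (71.25, -49.54). Then cos ∠RMJ = MR·MJ / (|MR||MJ|), giving 56.20°.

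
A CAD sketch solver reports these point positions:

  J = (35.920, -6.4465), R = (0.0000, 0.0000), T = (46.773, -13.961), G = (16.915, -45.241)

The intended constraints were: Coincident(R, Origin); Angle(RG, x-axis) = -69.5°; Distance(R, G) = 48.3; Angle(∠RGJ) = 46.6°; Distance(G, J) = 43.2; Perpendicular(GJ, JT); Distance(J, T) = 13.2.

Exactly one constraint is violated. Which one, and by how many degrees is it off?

Perpendicular(GJ, JT) — off by 8.60°.

R = (0.00, 0.00) ✓; RG at -69.50° ✓; |RG| = 48.30 ✓; ∠RGJ = 46.60° ✓; |GJ| = 43.20 ✓; ∠(GJ, JT) = 98.60° ✗; |JT| = 13.20 ✓.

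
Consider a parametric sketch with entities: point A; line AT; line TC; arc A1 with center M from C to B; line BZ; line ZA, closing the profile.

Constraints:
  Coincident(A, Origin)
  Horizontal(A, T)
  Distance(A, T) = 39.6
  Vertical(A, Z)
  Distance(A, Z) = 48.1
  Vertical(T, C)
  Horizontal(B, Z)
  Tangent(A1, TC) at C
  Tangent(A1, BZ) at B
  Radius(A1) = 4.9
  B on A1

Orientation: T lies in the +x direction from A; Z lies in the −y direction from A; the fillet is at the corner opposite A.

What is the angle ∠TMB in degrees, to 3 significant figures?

174°

The virtual corner opposite A is at (39.6, -48.1). A1 meets TC tangentially, so MC is at right angles to TC and tangency of A1 to BZ means the radius MB is perpendicular to BZ, with radius 4.9, so the center M sits 4.9 in from both sides at M = (34.7, -43.2). That places the tangent points at C = (39.6, -43.2) on TC and B = (34.7, -48.1) on BZ. Then cos ∠TMB = MT·MB / (|MT||MB|), giving 174°.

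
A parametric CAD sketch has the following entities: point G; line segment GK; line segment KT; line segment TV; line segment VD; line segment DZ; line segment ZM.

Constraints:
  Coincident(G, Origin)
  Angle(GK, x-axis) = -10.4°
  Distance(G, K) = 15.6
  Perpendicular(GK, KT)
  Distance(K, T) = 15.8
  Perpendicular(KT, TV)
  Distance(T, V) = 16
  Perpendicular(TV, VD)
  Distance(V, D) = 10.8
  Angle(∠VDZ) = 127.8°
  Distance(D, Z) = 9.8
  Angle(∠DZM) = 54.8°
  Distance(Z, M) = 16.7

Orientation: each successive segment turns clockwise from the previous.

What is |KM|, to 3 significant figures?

17.4

∠VDZ = 127.8° gives DZ at 27.4° from the x-axis; with |DZ| = 9.8, Z = (7.40, -0.336). ∠DZM = 54.8° gives ZM at -97.8° from the x-axis; with |ZM| = 16.7, M = (5.14, -16.9). Then |KM| = |M − K| = 17.4.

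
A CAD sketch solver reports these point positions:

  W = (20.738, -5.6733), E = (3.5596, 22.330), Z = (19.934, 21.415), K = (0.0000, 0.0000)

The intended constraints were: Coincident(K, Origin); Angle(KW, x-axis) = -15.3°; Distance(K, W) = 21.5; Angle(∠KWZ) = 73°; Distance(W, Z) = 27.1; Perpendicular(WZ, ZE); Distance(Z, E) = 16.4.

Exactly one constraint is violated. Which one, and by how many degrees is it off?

Perpendicular(WZ, ZE) — off by 4.90°.

K = (0.00, 0.00) ✓; KW at -15.30° ✓; |KW| = 21.50 ✓; ∠KWZ = 73.00° ✓; |WZ| = 27.10 ✓; ∠(WZ, ZE) = 85.10° ✗; |ZE| = 16.40 ✓.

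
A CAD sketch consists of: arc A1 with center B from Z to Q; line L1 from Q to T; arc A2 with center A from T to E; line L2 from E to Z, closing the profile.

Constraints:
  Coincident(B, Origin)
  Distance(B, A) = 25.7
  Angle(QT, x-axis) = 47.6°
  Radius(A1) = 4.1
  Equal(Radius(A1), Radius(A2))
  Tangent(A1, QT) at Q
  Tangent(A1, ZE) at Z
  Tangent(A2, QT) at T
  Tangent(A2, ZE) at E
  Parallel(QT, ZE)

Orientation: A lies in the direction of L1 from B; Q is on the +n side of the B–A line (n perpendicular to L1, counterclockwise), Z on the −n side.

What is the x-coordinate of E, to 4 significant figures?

20.36

The slot axis is L1's direction at 47.6°, so u = (cos 47.6°, sin 47.6°) = (0.6743, 0.7385) and n = (−sin 47.6°, cos 47.6°) = (-0.7385, 0.6743). B is at the origin and A lies 25.7 along u from B, so A = 25.7·u = (17.33, 18.98). Tangency of A1 to both parallel lines with radius 4.1 puts Q and Z at B ± 4.1·n: Q = (-3.028, 2.765), Z = (3.028, -2.765). Equal radii place T and E the same way about A: T = A + 4.1·n = (14.30, 21.74), E = A − 4.1·n = (20.36, 16.21). So E.x = 20.36.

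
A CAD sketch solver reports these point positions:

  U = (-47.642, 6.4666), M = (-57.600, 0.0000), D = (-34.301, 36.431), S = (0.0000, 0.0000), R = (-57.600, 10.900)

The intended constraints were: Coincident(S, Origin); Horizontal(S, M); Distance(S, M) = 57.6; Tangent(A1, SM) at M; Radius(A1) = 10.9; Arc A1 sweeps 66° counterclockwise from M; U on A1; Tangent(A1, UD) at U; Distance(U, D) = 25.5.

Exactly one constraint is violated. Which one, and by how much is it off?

Distance(U, D) = 25.5 — off by 7.30.

S = (0.00, 0.00) ✓; S.y = 0.00, M.y = 0.00 ✓; |SM| = 57.60 ✓; ∠(RM, MS) = 90.00° ✓; |RM| = 10.90 ✓; bearing(R→U) − bearing(R→M) = 66.00° ✓; |RU| = 10.90 ✓; ∠(RU, UD) = 90.00° ✓; |UD| = 32.80 ✗.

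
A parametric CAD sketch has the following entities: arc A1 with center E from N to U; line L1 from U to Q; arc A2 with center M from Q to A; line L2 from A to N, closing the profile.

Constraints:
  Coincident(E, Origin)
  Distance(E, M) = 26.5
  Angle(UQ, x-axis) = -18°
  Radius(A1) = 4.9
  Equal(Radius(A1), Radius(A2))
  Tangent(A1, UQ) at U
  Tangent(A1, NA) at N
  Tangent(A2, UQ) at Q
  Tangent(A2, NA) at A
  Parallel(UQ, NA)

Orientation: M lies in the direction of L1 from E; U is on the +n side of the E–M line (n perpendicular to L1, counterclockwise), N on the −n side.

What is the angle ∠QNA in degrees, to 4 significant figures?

20.29°

The slot axis is L1's direction at -18.0°, so u = (cos -18.0°, sin -18.0°) = (0.9511, -0.3090) and n = (−sin -18.0°, cos -18.0°) = (0.3090, 0.9511). E is at the origin and M lies 26.5 along u from E, so M = 26.5·u = (25.20, -8.189). Tangency of A1 to both parallel lines with radius 4.9 puts U and N at E ± 4.9·n: U = (1.514, 4.660), N = (-1.514, -4.660). Equal radii place Q and A the same way about M: Q = M + 4.9·n = (26.72, -3.529), A = M − 4.9·n = (23.69, -12.85). Then cos ∠QNA = NQ·NA / (|NQ||NA|), giving 20.29°.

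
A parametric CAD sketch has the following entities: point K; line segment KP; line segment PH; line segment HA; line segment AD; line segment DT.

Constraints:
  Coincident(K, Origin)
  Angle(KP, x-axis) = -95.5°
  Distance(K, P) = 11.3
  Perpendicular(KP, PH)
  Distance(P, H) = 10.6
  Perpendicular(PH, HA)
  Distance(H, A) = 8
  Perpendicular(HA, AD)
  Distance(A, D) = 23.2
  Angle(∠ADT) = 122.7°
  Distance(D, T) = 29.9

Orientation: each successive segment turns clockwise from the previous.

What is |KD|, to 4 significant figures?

13.02

K is at the origin; KP runs at -95.5° with length 11.3, so P = (-1.083, -11.25). KP ⟂ PH, so PH runs at 174.5°; with |PH| = 10.6, H = (-11.63, -10.23). PH ⟂ HA, so HA runs at 84.50°; with |HA| = 8.0, A = (-10.87, -2.269). The perpendicularity gives AD at right angles to HA, so AD runs at -5.500°; with |AD| = 23.2, D = (12.23, -4.492). Then |KD| = |D − K| = 13.02.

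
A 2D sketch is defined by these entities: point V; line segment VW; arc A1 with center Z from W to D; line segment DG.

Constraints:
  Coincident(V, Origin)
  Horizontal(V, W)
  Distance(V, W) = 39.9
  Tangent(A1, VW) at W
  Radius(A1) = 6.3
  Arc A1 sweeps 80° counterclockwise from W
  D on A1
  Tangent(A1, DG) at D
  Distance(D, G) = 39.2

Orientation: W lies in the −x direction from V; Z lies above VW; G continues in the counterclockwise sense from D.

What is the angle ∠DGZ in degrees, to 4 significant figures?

9.130°

V is at the origin; VW is horizontal with |VW| = 39.9 and W on the −x side, so W = (-39.90, 0.000). Since A1 is tangent to VW there, ZW ⟂ VW, so Z = W + (0, 6.3) = (-39.90, 6.300). On A1, W sits at bearing -90° from Z; an 80° counterclockwise sweep puts D at bearing -10°, so D = Z + 6.3·(cos -10°, sin -10°) = (-33.70, 5.206). A1 meets DG tangentially, so ZD is at right angles to DG, so DG runs along (−sin -10°, cos -10°); with |DG| = 39.2, G = (-26.89, 43.81). Then cos ∠DGZ = GD·GZ / (|GD||GZ|), giving 9.130°.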